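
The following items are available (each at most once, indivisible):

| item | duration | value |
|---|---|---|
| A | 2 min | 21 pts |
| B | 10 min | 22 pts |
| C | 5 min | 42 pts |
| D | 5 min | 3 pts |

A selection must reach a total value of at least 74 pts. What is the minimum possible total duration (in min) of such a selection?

Subsets with value ≥ 74, sorted by total duration:
- A+B+C: duration 17, value 85
- A+B+C+D: duration 22, value 88
Minimum duration: 17 min.

17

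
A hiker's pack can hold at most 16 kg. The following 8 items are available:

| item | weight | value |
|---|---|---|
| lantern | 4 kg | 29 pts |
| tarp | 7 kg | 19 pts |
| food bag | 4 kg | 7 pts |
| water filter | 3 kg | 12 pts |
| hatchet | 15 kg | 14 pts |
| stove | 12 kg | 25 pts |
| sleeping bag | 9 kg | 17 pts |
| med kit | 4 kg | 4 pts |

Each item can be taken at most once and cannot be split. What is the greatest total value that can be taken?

Check high-value combinations within 16 kg:
- lantern+tarp+water filter: weight 4+7+3=14, value 29+19+12=60
- lantern+water filter+sleeping bag: weight 4+3+9=16, value 29+12+17=58
- lantern+tarp+food bag: weight 4+7+4=15, value 29+19+7=55
- lantern+stove: weight 4+12=16, value 29+25=54
- lantern+tarp+med kit: weight 4+7+4=15, value 29+19+4=52
Best: 60 pts.

60 pts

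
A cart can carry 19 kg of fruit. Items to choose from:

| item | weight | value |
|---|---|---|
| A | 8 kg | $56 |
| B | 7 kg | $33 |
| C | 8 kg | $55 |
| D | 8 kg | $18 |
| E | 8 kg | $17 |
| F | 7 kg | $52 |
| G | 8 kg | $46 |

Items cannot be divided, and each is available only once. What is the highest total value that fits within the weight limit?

$111

Check high-value combinations within 19 kg:
- A+C: weight 8+8=16, value 56+55=111
- A+F: weight 8+7=15, value 56+52=108
- C+F: weight 8+7=15, value 55+52=107
- A+G: weight 8+8=16, value 56+46=102
Best: $111.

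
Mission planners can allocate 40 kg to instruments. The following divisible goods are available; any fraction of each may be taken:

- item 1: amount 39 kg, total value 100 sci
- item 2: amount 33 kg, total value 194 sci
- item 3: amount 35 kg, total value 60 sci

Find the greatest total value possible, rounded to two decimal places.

Take in order of value per unit:
- item 2 (194/33 per unit): all 33 → value 194, running total 194.00
- item 1 (100/39 per unit): 7 of 39 → value 7×100/39 = 17.9487, running total 211.95
Total 211.95.

211.95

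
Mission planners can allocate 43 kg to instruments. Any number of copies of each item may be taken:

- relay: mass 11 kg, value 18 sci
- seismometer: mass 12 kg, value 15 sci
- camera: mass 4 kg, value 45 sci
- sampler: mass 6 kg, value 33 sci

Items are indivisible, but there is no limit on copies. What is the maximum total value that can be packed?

Best value-per-unit is camera at 45/4, and filling with it alone uses mass 10×4=40. No mix of the others beats 10×45 = 450.

450 sci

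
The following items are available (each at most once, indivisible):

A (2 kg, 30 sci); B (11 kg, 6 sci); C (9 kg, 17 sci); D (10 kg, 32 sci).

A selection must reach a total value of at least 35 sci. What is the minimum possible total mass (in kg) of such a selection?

Subsets with value ≥ 35, sorted by total mass:
- A+C: mass 11, value 47
- A+D: mass 12, value 62
Minimum mass: 11 kg.

11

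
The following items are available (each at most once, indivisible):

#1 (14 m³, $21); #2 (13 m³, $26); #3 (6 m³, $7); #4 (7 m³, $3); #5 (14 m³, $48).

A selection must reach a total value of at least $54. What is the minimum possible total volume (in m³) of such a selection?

Subsets with value ≥ 54, sorted by total volume:
- #3+#5: volume 20, value 55
- #2+#5: volume 27, value 74
- #3+#4+#5: volume 27, value 58
Minimum volume: 20 m³.

20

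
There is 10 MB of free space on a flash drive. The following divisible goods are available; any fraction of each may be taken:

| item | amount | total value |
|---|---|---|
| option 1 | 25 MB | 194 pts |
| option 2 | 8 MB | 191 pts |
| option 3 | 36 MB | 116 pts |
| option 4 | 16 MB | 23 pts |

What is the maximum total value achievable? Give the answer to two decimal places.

206.52

Take in order of value per unit:
- option 2 (191/8 per unit): all 8 → value 191, running total 191.00
- option 1 (194/25 per unit): 2 of 25 → value 2×194/25 = 15.5200, running total 206.52
Total 206.52.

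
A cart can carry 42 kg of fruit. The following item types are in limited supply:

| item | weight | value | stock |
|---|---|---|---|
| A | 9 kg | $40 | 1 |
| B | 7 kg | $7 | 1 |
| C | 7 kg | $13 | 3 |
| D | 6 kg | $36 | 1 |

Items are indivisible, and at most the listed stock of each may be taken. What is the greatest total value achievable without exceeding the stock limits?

Best selections within weight 42 and stock limits:
- 1×A + 3×C + 1×D: weight 36, value 115
- 1×A + 1×B + 2×C + 1×D: weight 36, value 109
Best: $115.

$115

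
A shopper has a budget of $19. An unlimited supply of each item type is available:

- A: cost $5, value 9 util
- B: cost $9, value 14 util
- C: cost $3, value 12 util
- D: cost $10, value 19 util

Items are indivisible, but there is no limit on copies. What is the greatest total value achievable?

Best value-per-unit is C at 12/3, and filling with it alone uses cost 6×3=18. No mix of the others beats 6×12 = 72.

72 util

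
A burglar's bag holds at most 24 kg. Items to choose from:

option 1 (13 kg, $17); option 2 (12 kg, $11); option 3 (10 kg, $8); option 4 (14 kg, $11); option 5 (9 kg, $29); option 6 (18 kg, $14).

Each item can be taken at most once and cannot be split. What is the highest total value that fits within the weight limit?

Check high-value combinations within 24 kg:
- option 1+option 5: weight 13+9=22, value 17+29=46
- option 2+option 5: weight 12+9=21, value 11+29=40
- option 4+option 5: weight 14+9=23, value 11+29=40
- option 3+option 5: weight 10+9=19, value 8+29=37
Best: $46.

$46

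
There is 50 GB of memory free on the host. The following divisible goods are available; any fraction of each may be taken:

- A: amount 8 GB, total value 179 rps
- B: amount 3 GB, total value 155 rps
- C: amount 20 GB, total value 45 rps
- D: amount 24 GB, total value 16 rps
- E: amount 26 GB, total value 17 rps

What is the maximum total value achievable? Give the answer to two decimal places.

391.67

Take in order of value per unit:
- B (155/3 per unit): all 3 → value 155, running total 155.00
- A (179/8 per unit): all 8 → value 179, running total 334.00
- C (45/20 per unit): all 20 → value 45, running total 379.00
- D (16/24 per unit): 19 of 24 → value 19×16/24 = 12.6667, running total 391.67
Total 391.67.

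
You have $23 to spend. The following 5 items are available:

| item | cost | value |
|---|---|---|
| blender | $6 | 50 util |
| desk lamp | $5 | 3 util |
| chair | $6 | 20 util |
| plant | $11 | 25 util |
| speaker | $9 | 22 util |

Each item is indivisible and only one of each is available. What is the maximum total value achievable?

95 util

Check high-value combinations within $23:
- blender+chair+plant: cost 6+6+11=23, value 50+20+25=95
- blender+chair+speaker: cost 6+6+9=21, value 50+20+22=92
- blender+desk lamp+plant: cost 6+5+11=22, value 50+3+25=78
- blender+plant: cost 6+11=17, value 50+25=75
- blender+desk lamp+speaker: cost 6+5+9=20, value 50+3+22=75
Best: 95 util.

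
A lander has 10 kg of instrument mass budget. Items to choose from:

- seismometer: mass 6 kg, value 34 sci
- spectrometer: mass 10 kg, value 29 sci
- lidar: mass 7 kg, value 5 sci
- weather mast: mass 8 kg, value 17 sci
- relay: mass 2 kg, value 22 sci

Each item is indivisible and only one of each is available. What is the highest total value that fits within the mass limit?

This is a 0/1 knapsack; check combinations near the capacity.
- seismometer+relay: mass 6+2=8, value 34+22=56
- weather mast+relay: mass 8+2=10, value 17+22=39
- seismometer: mass 6, value 34
- spectrometer: mass 10, value 29
Best: 56 sci.

56 sci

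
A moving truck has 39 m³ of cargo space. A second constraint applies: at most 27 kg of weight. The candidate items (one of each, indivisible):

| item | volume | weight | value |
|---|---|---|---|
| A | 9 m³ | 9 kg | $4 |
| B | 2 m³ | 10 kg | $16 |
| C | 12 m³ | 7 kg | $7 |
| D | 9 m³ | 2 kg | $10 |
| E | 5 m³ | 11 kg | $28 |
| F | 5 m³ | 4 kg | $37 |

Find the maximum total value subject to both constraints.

Feasible sets respecting both limits:
- B+D+E+F: volume 21, weight 27, value 91
- C+D+E+F: volume 31, weight 24, value 82
- B+E+F: volume 12, weight 25, value 81
- A+D+E+F: volume 28, weight 26, value 79
Best: $91.

$91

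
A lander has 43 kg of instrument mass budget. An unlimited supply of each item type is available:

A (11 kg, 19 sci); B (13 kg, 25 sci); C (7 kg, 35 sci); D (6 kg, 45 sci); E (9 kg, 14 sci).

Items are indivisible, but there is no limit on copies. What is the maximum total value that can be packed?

315 sci

Best value-per-unit is D at 45/6, and filling with it alone uses mass 7×6=42. No mix of the others beats 7×45 = 315.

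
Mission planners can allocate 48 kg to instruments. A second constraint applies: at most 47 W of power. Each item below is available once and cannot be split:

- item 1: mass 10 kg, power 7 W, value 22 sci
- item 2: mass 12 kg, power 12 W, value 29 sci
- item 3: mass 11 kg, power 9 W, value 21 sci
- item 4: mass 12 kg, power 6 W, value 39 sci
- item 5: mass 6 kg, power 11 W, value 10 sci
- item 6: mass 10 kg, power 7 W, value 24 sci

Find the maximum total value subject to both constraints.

Feasible sets respecting both limits:
- item 1+item 2+item 4+item 6: mass 44, power 32, value 114
- item 2+item 3+item 4+item 6: mass 45, power 34, value 113
- item 1+item 2+item 3+item 4: mass 45, power 34, value 111
- item 1+item 3+item 4+item 6: mass 43, power 29, value 106
Best: 114 sci.

114 sci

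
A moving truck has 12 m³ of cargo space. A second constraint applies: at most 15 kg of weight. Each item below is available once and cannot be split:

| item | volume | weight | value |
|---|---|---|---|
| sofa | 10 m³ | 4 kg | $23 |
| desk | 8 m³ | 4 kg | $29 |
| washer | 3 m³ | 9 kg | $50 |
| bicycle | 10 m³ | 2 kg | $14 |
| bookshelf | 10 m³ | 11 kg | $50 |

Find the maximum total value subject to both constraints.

Feasible sets respecting both limits:
- desk+washer: volume 11, weight 13, value 79
- washer: volume 3, weight 9, value 50
- bookshelf: volume 10, weight 11, value 50
- desk: volume 8, weight 4, value 29
Best: $79.

$79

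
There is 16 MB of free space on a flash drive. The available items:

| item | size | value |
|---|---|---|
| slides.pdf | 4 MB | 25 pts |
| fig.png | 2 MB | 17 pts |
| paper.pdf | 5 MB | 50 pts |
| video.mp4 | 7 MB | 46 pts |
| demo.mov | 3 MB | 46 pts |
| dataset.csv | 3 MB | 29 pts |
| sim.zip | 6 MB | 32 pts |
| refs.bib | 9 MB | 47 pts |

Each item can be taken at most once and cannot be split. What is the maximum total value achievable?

150 pts

Check high-value combinations within 16 MB:
- slides.pdf+paper.pdf+demo.mov+dataset.csv: size 4+5+3+3=15, value 25+50+46+29=150
- fig.png+paper.pdf+demo.mov+sim.zip: size 2+5+3+6=16, value 17+50+46+32=145
- fig.png+paper.pdf+demo.mov+dataset.csv: size 2+5+3+3=13, value 17+50+46+29=142
Best: 150 pts.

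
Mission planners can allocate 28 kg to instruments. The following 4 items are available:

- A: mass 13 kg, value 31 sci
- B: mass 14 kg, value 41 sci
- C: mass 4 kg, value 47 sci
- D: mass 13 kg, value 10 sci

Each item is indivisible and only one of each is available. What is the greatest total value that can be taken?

Check high-value combinations within 28 kg:
- B+C: mass 14+4=18, value 41+47=88
- A+C: mass 13+4=17, value 31+47=78
- A+B: mass 13+14=27, value 31+41=72
- C+D: mass 4+13=17, value 47+10=57
Best: 88 sci.

88 sci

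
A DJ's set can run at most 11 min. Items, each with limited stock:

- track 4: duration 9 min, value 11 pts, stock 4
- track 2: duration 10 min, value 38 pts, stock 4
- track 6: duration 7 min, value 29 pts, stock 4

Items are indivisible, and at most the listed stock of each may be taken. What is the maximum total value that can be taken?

38 pts

Best selections within duration 11 and stock limits:
- 1×track 2: duration 10, value 38
- 1×track 6: duration 7, value 29
- 1×track 4: duration 9, value 11
Best: 38 pts.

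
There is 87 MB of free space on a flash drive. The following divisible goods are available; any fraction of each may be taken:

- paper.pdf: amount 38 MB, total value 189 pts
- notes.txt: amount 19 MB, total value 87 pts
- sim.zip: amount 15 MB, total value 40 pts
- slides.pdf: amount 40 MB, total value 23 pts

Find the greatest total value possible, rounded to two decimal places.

324.63

Take in order of value per unit:
- paper.pdf (189/38 per unit): all 38 → value 189, running total 189.00
- notes.txt (87/19 per unit): all 19 → value 87, running total 276.00
- sim.zip (40/15 per unit): all 15 → value 40, running total 316.00
- slides.pdf (23/40 per unit): 15 of 40 → value 15×23/40 = 8.6250, running total 324.63
Total 324.63.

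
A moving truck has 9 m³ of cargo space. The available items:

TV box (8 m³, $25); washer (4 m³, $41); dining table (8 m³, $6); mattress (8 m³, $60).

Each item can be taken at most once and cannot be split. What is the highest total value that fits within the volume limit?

$60

Check high-value combinations within 9 m³:
- mattress: volume 8, value 60
- washer: volume 4, value 41
- TV box: volume 8, value 25
- dining table: volume 8, value 6
Best: $60.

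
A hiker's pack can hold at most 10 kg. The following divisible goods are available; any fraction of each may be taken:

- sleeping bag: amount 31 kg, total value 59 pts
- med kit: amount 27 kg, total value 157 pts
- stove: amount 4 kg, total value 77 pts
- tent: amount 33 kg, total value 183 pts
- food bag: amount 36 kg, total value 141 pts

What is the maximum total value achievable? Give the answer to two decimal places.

111.89

Take in order of value per unit:
- stove (77/4 per unit): all 4 → value 77, running total 77.00
- med kit (157/27 per unit): 6 of 27 → value 6×157/27 = 34.8889, running total 111.89
Total 111.89.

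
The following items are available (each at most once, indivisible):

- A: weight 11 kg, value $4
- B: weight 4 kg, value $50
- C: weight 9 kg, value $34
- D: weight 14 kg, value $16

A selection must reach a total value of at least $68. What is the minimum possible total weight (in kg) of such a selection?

Subsets with value ≥ 68, sorted by total weight:
- B+C: weight 13, value 84
- A+B+C: weight 24, value 88
- B+C+D: weight 27, value 100
- A+B+D: weight 29, value 70
Minimum weight: 13 kg.

13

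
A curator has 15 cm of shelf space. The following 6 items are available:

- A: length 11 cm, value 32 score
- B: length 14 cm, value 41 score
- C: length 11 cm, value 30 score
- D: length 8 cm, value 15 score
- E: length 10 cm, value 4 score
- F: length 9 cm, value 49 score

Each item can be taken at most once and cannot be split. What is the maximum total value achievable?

Check high-value combinations within 15 cm:
- F: length 9, value 49
- B: length 14, value 41
- A: length 11, value 32
- C: length 11, value 30
- D: length 8, value 15
Best: 49 score.

49 score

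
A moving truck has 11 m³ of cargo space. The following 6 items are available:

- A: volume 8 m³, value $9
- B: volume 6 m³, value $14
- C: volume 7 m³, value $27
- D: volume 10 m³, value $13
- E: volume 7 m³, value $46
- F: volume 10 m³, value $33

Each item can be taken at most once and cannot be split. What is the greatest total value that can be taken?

Check high-value combinations within 11 m³:
- E: volume 7, value 46
- F: volume 10, value 33
- C: volume 7, value 27
Best: $46.

$46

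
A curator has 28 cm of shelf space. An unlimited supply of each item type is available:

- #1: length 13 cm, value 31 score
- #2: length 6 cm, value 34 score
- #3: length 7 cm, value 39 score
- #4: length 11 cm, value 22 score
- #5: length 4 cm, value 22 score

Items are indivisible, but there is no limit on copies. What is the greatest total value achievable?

158 score

Best value-per-unit is #2 at 34/6; filling with it alone gives 4×34 = 136.
Optimal mix: 4×#2 + 1×#5 → length 28, value 158.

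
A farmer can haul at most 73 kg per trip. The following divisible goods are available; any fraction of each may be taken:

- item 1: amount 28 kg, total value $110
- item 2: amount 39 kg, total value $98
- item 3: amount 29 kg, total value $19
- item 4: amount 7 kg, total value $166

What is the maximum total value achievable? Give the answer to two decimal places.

371.49

Take in order of value per unit:
- item 4 (166/7 per unit): all 7 → value 166, running total 166.00
- item 1 (110/28 per unit): all 28 → value 110, running total 276.00
- item 2 (98/39 per unit): 38 of 39 → value 38×98/39 = 95.4872, running total 371.49
Total 371.49.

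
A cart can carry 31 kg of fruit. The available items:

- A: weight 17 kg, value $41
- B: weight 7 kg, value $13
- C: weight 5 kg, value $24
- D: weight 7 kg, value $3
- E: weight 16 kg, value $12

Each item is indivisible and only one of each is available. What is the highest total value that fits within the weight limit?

Check high-value combinations within 31 kg:
- A+B+C: weight 17+7+5=29, value 41+13+24=78
- A+C+D: weight 17+5+7=29, value 41+24+3=68
- A+C: weight 17+5=22, value 41+24=65
- A+B+D: weight 17+7+7=31, value 41+13+3=57
Best: $78.

$78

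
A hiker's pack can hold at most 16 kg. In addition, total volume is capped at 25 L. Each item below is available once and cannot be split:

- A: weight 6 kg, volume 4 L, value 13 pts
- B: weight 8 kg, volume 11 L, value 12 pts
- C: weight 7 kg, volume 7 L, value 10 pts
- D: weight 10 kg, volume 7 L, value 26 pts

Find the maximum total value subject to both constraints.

39 pts

Feasible sets respecting both limits:
- A+D: weight 16, volume 11, value 39
- D: weight 10, volume 7, value 26
- A+B: weight 14, volume 15, value 25
Best: 39 pts.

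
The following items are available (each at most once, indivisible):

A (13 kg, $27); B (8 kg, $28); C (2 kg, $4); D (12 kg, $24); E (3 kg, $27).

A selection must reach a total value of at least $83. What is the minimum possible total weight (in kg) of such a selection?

Subsets with value ≥ 83, sorted by total weight:
- B+C+D+E: weight 25, value 83
- A+B+C+E: weight 26, value 86
Minimum weight: 25 kg.

25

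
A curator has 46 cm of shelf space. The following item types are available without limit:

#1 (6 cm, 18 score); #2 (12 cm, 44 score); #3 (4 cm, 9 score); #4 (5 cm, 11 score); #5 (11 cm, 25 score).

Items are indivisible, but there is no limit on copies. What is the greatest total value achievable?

Best value-per-unit is #2 at 44/12; filling with it alone gives 3×44 = 132.
Optimal mix: 1×#1 + 3×#2 + 1×#3 → length 46, value 159.

159 score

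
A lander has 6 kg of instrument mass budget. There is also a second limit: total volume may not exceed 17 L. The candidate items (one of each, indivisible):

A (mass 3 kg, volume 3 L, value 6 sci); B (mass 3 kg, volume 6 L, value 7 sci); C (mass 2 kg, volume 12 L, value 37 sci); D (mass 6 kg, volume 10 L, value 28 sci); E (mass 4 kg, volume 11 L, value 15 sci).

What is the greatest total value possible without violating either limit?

Feasible sets respecting both limits:
- A+C: mass 5, volume 15, value 43
- C: mass 2, volume 12, value 37
- D: mass 6, volume 10, value 28
Best: 43 sci.

43 sci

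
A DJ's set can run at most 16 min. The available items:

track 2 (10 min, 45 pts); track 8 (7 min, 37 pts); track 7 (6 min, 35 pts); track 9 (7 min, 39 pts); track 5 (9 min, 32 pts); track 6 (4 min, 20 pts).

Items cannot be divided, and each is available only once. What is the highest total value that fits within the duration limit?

Check high-value combinations within 16 min:
- track 2+track 7: duration 10+6=16, value 45+35=80
- track 8+track 9: duration 7+7=14, value 37+39=76
- track 7+track 9: duration 6+7=13, value 35+39=74
Best: 80 pts.

80 pts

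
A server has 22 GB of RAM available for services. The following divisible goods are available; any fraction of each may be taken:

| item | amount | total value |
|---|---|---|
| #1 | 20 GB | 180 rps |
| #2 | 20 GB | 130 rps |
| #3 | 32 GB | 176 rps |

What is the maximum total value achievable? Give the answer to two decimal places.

Take in order of value per unit:
- #1 (180/20 per unit): all 20 → value 180, running total 180.00
- #2 (130/20 per unit): 2 of 20 → value 2×130/20 = 13.0000, running total 193.00
Total 193.00.

193.00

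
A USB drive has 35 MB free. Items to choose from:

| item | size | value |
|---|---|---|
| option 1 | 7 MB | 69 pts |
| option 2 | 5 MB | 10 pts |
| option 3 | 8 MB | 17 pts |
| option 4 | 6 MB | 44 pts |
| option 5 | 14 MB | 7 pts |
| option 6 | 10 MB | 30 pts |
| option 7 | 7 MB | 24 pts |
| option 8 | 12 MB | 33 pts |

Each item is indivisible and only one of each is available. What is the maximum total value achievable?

177 pts

This is a 0/1 knapsack; check combinations near the capacity.
- option 1+option 2+option 4+option 6+option 7: size 7+5+6+10+7=35, value 69+10+44+30+24=177
- option 1+option 4+option 6+option 8: size 7+6+10+12=35, value 69+44+30+33=176
- option 1+option 4+option 7+option 8: size 7+6+7+12=32, value 69+44+24+33=170
- option 1+option 4+option 6+option 7: size 7+6+10+7=30, value 69+44+30+24=167
- option 1+option 2+option 3+option 4+option 7: size 7+5+8+6+7=33, value 69+10+17+44+24=164
Best: 177 pts.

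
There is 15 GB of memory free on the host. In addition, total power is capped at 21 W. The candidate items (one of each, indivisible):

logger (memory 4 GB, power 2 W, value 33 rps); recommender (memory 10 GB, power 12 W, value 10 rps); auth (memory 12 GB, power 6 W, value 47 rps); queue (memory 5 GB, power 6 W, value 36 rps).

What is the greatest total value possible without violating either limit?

Feasible sets respecting both limits:
- logger+queue: memory 9, power 8, value 69
- auth: memory 12, power 6, value 47
- recommender+queue: memory 15, power 18, value 46
- logger+recommender: memory 14, power 14, value 43
Best: 69 rps.

69 rps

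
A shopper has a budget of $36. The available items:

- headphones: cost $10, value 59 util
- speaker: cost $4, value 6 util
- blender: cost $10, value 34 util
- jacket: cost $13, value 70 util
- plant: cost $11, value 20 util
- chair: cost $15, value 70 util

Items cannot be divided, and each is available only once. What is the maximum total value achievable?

Check high-value combinations within $36:
- headphones+blender+jacket: cost 10+10+13=33, value 59+34+70=163
- headphones+blender+chair: cost 10+10+15=35, value 59+34+70=163
- headphones+jacket+plant: cost 10+13+11=34, value 59+70+20=149
- headphones+plant+chair: cost 10+11+15=36, value 59+20+70=149
Best: 163 util.

163 util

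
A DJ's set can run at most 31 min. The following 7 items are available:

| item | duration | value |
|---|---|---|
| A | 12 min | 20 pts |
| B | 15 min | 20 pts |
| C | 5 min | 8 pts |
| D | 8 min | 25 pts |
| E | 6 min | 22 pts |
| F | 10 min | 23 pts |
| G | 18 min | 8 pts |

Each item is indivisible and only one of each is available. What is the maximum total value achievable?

Check high-value combinations within 31 min:
- C+D+E+F: duration 5+8+6+10=29, value 8+25+22+23=78
- A+C+D+E: duration 12+5+8+6=31, value 20+8+25+22=75
- D+E+F: duration 8+6+10=24, value 25+22+23=70
Best: 78 pts.

78 pts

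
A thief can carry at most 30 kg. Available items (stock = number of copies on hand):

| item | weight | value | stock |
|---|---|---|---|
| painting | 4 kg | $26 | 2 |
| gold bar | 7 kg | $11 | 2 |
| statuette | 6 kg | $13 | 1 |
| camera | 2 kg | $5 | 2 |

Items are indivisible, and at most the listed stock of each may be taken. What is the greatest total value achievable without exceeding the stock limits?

$92

Top feasible selections:
- 2×painting + 2×gold bar + 1×statuette + 1×camera: weight 30, value 92
- 2×painting + 2×gold bar + 1×statuette: weight 28, value 87
- 2×painting + 1×gold bar + 1×statuette + 2×camera: weight 25, value 86
Best: $92.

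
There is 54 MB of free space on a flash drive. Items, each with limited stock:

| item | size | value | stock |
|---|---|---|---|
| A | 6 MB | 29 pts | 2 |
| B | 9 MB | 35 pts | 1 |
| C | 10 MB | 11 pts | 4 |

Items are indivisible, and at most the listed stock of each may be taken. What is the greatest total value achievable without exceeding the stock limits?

126 pts

Top feasible selections:
- 2×A + 1×B + 3×C: size 51, value 126
- 2×A + 1×B + 2×C: size 41, value 115
- 2×A + 1×B + 1×C: size 31, value 104
- 2×A + 4×C: size 52, value 102
Best: 126 pts.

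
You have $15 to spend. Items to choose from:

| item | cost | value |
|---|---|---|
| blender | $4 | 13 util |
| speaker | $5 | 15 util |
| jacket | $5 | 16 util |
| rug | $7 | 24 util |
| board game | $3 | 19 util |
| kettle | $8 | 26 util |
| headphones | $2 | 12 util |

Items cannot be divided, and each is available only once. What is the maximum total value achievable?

This is a 0/1 knapsack; check combinations near the capacity.
- speaker+jacket+board game+headphones: cost 5+5+3+2=15, value 15+16+19+12=62
- blender+jacket+board game+headphones: cost 4+5+3+2=14, value 13+16+19+12=60
- blender+speaker+board game+headphones: cost 4+5+3+2=14, value 13+15+19+12=59
- jacket+rug+board game: cost 5+7+3=15, value 16+24+19=59
Best: 62 util.

62 util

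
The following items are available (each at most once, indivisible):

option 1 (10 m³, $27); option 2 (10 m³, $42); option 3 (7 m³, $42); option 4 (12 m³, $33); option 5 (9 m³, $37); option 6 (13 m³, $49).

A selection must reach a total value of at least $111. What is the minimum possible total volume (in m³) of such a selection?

Subsets with value ≥ 111, sorted by total volume:
- option 2+option 3+option 5: volume 26, value 121
- option 1+option 2+option 3: volume 27, value 111
Minimum volume: 26 m³.

26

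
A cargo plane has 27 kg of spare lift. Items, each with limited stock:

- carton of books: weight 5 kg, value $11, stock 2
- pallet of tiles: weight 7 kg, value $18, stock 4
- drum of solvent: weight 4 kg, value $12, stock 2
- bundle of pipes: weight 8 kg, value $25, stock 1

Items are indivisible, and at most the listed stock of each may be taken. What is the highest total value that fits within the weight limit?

$73

Top feasible selections:
- 2×pallet of tiles + 1×drum of solvent + 1×bundle of pipes: weight 26, value 73
- 1×carton of books + 2×pallet of tiles + 1×bundle of pipes: weight 27, value 72
- 2×carton of books + 2×drum of solvent + 1×bundle of pipes: weight 26, value 71
Best: $73.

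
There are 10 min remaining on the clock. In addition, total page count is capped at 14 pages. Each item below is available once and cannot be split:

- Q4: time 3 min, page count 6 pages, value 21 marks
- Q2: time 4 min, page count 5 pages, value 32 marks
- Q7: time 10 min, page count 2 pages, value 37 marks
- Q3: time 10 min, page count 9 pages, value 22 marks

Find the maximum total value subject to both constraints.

Feasible sets respecting both limits:
- Q4+Q2: time 7, page count 11, value 53
- Q7: time 10, page count 2, value 37
- Q2: time 4, page count 5, value 32
Best: 53 marks.

53 marks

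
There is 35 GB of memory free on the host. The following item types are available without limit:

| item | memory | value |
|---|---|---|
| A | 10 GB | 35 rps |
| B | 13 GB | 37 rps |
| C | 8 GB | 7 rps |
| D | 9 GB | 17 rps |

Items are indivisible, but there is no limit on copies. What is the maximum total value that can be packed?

107 rps

Best value-per-unit is A at 35/10; filling with it alone gives 3×35 = 105.
Optimal mix: 2×A + 1×B → memory 33, value 107.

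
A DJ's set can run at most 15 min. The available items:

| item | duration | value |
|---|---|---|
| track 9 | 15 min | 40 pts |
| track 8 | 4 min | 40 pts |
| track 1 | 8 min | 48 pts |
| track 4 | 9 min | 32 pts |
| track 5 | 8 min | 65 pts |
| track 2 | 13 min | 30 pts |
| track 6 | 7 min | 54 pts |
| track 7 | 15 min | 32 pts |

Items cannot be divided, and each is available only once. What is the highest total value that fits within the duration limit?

Check high-value combinations within 15 min:
- track 5+track 6: duration 8+7=15, value 65+54=119
- track 8+track 5: duration 4+8=12, value 40+65=105
- track 1+track 6: duration 8+7=15, value 48+54=102
Best: 119 pts.

119 pts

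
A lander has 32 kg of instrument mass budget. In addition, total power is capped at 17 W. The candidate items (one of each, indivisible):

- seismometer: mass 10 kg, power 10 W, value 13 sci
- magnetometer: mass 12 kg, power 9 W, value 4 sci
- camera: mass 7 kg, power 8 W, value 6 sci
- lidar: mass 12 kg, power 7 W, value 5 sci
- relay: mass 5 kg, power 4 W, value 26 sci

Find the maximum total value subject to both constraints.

39 sci

Feasible sets respecting both limits:
- seismometer+relay: mass 15, power 14, value 39
- camera+relay: mass 12, power 12, value 32
- lidar+relay: mass 17, power 11, value 31
- magnetometer+relay: mass 17, power 13, value 30
Best: 39 sci.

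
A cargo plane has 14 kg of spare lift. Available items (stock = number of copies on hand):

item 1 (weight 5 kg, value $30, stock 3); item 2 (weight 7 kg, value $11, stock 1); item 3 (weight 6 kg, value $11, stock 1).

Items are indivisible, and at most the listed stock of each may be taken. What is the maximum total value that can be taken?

$60

Top feasible selections:
- 2×item 1: weight 10, value 60
- 1×item 1 + 1×item 3: weight 11, value 41
- 1×item 1 + 1×item 2: weight 12, value 41
- 1×item 1: weight 5, value 30
Best: $60.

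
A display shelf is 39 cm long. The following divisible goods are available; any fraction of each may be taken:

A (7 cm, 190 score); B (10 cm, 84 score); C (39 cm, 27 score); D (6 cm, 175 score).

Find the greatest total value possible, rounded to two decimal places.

Take in order of value per unit:
- D (175/6 per unit): all 6 → value 175, running total 175.00
- A (190/7 per unit): all 7 → value 190, running total 365.00
- B (84/10 per unit): all 10 → value 84, running total 449.00
- C (27/39 per unit): 16 of 39 → value 16×27/39 = 11.0769, running total 460.08
Total 460.08.

460.08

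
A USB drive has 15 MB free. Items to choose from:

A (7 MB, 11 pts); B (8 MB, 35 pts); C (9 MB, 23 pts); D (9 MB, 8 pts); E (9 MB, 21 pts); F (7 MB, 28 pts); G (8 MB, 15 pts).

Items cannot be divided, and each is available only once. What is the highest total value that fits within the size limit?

Check high-value combinations within 15 MB:
- B+F: size 8+7=15, value 35+28=63
- A+B: size 7+8=15, value 11+35=46
- F+G: size 7+8=15, value 28+15=43
- A+F: size 7+7=14, value 11+28=39
Best: 63 pts.

63 pts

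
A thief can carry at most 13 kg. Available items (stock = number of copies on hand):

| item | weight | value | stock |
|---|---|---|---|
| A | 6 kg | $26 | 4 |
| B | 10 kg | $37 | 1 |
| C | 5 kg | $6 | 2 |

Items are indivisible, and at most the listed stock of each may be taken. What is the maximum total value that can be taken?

Best selections within weight 13 and stock limits:
- 2×A: weight 12, value 52
- 1×B: weight 10, value 37
- 1×A + 1×C: weight 11, value 32
Best: $52.

$52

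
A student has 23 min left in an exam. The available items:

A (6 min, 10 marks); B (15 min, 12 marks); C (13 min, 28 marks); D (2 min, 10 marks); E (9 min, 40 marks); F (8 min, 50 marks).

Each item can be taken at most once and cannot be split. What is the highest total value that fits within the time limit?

100 marks

Check high-value combinations within 23 min:
- D+E+F: time 2+9+8=19, value 10+40+50=100
- A+E+F: time 6+9+8=23, value 10+40+50=100
- E+F: time 9+8=17, value 40+50=90
Best: 100 marks.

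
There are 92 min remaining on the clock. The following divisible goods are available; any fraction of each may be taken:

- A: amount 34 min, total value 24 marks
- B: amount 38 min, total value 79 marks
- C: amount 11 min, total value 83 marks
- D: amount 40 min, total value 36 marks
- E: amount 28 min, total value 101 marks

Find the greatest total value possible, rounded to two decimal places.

276.50

Take in order of value per unit:
- C (83/11 per unit): all 11 → value 83, running total 83.00
- E (101/28 per unit): all 28 → value 101, running total 184.00
- B (79/38 per unit): all 38 → value 79, running total 263.00
- D (36/40 per unit): 15 of 40 → value 15×36/40 = 13.5000, running total 276.50
Total 276.50.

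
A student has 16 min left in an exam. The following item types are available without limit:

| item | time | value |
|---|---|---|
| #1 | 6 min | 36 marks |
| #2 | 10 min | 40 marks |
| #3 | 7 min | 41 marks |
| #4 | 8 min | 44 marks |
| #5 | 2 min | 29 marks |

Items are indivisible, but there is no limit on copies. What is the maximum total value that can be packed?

Best value-per-unit is #5 at 29/2, and filling with it alone uses time 8×2=16. No mix of the others beats 8×29 = 232.

232 marks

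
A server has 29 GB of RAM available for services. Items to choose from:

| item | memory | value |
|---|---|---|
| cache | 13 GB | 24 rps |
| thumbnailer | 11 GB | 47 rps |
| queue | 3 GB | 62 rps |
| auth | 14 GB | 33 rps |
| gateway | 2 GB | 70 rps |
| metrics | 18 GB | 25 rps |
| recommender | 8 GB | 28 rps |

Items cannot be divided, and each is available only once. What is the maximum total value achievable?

Check high-value combinations within 29 GB:
- thumbnailer+queue+gateway+recommender: memory 11+3+2+8=24, value 47+62+70+28=207
- cache+thumbnailer+queue+gateway: memory 13+11+3+2=29, value 24+47+62+70=203
- queue+auth+gateway+recommender: memory 3+14+2+8=27, value 62+33+70+28=193
- cache+queue+gateway+recommender: memory 13+3+2+8=26, value 24+62+70+28=184
Best: 207 rps.

207 rps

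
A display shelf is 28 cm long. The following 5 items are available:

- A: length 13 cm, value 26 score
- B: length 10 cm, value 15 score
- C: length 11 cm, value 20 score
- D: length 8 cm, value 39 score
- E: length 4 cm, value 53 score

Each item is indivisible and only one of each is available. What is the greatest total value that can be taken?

Check high-value combinations within 28 cm:
- A+D+E: length 13+8+4=25, value 26+39+53=118
- C+D+E: length 11+8+4=23, value 20+39+53=112
- B+D+E: length 10+8+4=22, value 15+39+53=107
- A+C+E: length 13+11+4=28, value 26+20+53=99
Best: 118 score.

118 score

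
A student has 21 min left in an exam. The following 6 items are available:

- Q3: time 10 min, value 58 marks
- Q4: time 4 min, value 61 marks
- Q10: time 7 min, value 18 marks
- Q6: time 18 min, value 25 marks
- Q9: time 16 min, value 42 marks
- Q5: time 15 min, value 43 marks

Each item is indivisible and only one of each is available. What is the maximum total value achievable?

137 marks

Check high-value combinations within 21 min:
- Q3+Q4+Q10: time 10+4+7=21, value 58+61+18=137
- Q3+Q4: time 10+4=14, value 58+61=119
- Q4+Q5: time 4+15=19, value 61+43=104
- Q4+Q9: time 4+16=20, value 61+42=103
- Q4+Q10: time 4+7=11, value 61+18=79
Best: 137 marks.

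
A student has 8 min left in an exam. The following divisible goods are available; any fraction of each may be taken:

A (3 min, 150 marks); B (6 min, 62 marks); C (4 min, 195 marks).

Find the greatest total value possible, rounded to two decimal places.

355.33

Take in order of value per unit:
- A (150/3 per unit): all 3 → value 150, running total 150.00
- C (195/4 per unit): all 4 → value 195, running total 345.00
- B (62/6 per unit): 1 of 6 → value 1×62/6 = 10.3333, running total 355.33
Total 355.33.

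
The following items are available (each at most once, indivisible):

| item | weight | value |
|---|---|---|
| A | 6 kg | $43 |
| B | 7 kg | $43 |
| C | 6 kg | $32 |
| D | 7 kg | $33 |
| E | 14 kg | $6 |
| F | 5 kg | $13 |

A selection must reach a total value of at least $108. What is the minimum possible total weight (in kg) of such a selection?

19

Subsets with value ≥ 108, sorted by total weight:
- A+B+C: weight 19, value 118
- A+C+D: weight 19, value 108
- A+B+D: weight 20, value 119
- B+C+D: weight 20, value 108
Minimum weight: 19 kg.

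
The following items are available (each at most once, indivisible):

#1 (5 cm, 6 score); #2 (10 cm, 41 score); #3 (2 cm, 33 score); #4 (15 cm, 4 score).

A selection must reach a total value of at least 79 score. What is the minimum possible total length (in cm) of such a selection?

Subsets with value ≥ 79, sorted by total length:
- #1+#2+#3: length 17, value 80
- #1+#2+#3+#4: length 32, value 84
Minimum length: 17 cm.

17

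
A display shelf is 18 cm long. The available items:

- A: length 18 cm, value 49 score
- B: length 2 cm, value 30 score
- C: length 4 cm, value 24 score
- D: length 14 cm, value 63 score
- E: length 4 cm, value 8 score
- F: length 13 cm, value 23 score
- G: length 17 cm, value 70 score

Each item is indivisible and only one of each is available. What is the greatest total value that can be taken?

93 score

Check high-value combinations within 18 cm:
- B+D: length 2+14=16, value 30+63=93
- C+D: length 4+14=18, value 24+63=87
- D+E: length 14+4=18, value 63+8=71
Best: 93 score.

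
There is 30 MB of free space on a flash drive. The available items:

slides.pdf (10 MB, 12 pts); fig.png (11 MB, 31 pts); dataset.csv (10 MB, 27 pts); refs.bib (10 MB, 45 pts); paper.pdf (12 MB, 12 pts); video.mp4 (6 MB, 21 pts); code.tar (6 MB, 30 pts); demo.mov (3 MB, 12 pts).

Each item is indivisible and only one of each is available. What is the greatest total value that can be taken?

118 pts

Check high-value combinations within 30 MB:
- fig.png+refs.bib+code.tar+demo.mov: size 11+10+6+3=30, value 31+45+30+12=118
- dataset.csv+refs.bib+code.tar+demo.mov: size 10+10+6+3=29, value 27+45+30+12=114
- fig.png+refs.bib+video.mp4+demo.mov: size 11+10+6+3=30, value 31+45+21+12=109
Best: 118 pts.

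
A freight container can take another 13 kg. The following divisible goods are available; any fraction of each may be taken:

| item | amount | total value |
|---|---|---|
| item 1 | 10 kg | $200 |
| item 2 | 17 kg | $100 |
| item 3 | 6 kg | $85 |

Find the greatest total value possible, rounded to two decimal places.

Take in order of value per unit:
- item 1 (200/10 per unit): all 10 → value 200, running total 200.00
- item 3 (85/6 per unit): 3 of 6 → value 3×85/6 = 42.5000, running total 242.50
Total 242.50.

242.50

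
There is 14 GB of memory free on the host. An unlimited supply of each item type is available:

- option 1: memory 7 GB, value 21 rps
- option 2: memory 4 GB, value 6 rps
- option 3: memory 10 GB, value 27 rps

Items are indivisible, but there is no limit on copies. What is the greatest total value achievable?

42 rps

Best value-per-unit is option 1 at 21/7, and filling with it alone uses memory 2×7=14. No mix of the others beats 2×21 = 42.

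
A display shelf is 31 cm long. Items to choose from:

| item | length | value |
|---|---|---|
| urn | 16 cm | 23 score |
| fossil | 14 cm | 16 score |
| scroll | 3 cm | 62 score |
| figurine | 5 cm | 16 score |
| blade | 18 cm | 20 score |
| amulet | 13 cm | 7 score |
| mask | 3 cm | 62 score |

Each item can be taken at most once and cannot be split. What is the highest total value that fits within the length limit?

Check high-value combinations within 31 cm:
- urn+scroll+figurine+mask: length 16+3+5+3=27, value 23+62+16+62=163
- scroll+figurine+blade+mask: length 3+5+18+3=29, value 62+16+20+62=160
- fossil+scroll+figurine+mask: length 14+3+5+3=25, value 16+62+16+62=156
- urn+scroll+mask: length 16+3+3=22, value 23+62+62=147
Best: 163 score.

163 score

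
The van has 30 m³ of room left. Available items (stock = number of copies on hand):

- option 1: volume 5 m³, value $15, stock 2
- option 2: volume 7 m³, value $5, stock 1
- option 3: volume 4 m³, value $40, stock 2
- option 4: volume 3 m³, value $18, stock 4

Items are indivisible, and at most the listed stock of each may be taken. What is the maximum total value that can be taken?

$182

Top feasible selections:
- 2×option 1 + 2×option 3 + 4×option 4: volume 30, value 182
- 1×option 1 + 2×option 3 + 4×option 4: volume 25, value 167
- 2×option 1 + 2×option 3 + 3×option 4: volume 27, value 164
Best: $182.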